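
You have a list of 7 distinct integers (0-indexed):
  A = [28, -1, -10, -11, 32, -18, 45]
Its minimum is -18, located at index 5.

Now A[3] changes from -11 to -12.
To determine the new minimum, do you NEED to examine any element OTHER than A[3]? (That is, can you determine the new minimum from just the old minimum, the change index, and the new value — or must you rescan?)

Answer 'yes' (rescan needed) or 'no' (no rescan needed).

Answer: no

Derivation:
Old min = -18 at index 5
Change at index 3: -11 -> -12
Index 3 was NOT the min. New min = min(-18, -12). No rescan of other elements needed.
Needs rescan: no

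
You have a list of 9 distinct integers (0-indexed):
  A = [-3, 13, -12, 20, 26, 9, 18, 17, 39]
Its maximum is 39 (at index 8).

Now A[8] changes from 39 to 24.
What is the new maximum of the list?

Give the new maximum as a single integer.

Old max = 39 (at index 8)
Change: A[8] 39 -> 24
Changed element WAS the max -> may need rescan.
  Max of remaining elements: 26
  New max = max(24, 26) = 26

Answer: 26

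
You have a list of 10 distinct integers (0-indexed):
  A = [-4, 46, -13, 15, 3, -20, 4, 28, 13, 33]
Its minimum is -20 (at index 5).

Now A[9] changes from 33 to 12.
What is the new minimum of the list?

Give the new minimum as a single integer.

Old min = -20 (at index 5)
Change: A[9] 33 -> 12
Changed element was NOT the old min.
  New min = min(old_min, new_val) = min(-20, 12) = -20

Answer: -20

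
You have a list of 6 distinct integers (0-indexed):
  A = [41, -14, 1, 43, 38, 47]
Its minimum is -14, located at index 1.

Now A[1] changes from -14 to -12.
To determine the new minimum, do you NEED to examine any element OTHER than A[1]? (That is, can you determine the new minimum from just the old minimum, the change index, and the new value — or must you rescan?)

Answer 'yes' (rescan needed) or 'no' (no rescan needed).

Old min = -14 at index 1
Change at index 1: -14 -> -12
Index 1 WAS the min and new value -12 > old min -14. Must rescan other elements to find the new min.
Needs rescan: yes

Answer: yes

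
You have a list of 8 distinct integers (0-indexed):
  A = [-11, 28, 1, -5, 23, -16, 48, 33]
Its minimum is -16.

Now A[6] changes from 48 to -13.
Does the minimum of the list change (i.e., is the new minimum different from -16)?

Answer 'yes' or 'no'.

Answer: no

Derivation:
Old min = -16
Change: A[6] 48 -> -13
Changed element was NOT the min; min changes only if -13 < -16.
New min = -16; changed? no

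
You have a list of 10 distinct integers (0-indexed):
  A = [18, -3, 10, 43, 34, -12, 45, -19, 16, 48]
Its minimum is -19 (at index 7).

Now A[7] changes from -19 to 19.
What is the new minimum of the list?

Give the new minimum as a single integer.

Old min = -19 (at index 7)
Change: A[7] -19 -> 19
Changed element WAS the min. Need to check: is 19 still <= all others?
  Min of remaining elements: -12
  New min = min(19, -12) = -12

Answer: -12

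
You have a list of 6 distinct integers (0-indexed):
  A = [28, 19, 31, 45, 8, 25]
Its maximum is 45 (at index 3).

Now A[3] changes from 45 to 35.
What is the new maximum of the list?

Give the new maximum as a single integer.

Answer: 35

Derivation:
Old max = 45 (at index 3)
Change: A[3] 45 -> 35
Changed element WAS the max -> may need rescan.
  Max of remaining elements: 31
  New max = max(35, 31) = 35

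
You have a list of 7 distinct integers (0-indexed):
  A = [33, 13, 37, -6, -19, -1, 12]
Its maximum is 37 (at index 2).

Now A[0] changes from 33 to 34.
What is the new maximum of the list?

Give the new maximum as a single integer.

Answer: 37

Derivation:
Old max = 37 (at index 2)
Change: A[0] 33 -> 34
Changed element was NOT the old max.
  New max = max(old_max, new_val) = max(37, 34) = 37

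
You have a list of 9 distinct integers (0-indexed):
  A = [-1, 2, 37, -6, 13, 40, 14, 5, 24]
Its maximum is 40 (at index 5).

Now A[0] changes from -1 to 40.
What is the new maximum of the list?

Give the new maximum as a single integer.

Old max = 40 (at index 5)
Change: A[0] -1 -> 40
Changed element was NOT the old max.
  New max = max(old_max, new_val) = max(40, 40) = 40

Answer: 40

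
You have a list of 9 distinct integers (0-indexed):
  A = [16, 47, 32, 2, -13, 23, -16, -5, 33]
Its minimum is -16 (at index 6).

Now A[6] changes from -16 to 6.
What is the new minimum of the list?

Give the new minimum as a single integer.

Old min = -16 (at index 6)
Change: A[6] -16 -> 6
Changed element WAS the min. Need to check: is 6 still <= all others?
  Min of remaining elements: -13
  New min = min(6, -13) = -13

Answer: -13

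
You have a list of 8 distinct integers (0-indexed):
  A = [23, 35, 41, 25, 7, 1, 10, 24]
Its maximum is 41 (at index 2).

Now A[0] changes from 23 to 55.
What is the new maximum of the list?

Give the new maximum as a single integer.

Answer: 55

Derivation:
Old max = 41 (at index 2)
Change: A[0] 23 -> 55
Changed element was NOT the old max.
  New max = max(old_max, new_val) = max(41, 55) = 55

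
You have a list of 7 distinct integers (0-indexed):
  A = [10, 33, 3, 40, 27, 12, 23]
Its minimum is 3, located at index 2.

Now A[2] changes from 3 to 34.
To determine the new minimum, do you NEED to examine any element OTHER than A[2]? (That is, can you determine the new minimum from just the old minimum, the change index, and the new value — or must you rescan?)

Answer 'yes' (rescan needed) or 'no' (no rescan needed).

Old min = 3 at index 2
Change at index 2: 3 -> 34
Index 2 WAS the min and new value 34 > old min 3. Must rescan other elements to find the new min.
Needs rescan: yes

Answer: yes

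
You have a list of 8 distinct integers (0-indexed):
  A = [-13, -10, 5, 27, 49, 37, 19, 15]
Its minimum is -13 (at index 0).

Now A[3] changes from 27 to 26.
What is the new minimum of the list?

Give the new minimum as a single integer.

Answer: -13

Derivation:
Old min = -13 (at index 0)
Change: A[3] 27 -> 26
Changed element was NOT the old min.
  New min = min(old_min, new_val) = min(-13, 26) = -13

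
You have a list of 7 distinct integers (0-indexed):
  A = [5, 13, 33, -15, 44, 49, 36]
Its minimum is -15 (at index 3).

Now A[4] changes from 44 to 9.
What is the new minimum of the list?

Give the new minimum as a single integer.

Answer: -15

Derivation:
Old min = -15 (at index 3)
Change: A[4] 44 -> 9
Changed element was NOT the old min.
  New min = min(old_min, new_val) = min(-15, 9) = -15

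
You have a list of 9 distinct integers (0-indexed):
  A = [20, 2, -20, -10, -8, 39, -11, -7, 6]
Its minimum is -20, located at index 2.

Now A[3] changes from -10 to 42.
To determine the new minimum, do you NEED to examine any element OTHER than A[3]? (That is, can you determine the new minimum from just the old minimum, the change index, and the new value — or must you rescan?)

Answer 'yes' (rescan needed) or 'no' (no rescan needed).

Answer: no

Derivation:
Old min = -20 at index 2
Change at index 3: -10 -> 42
Index 3 was NOT the min. New min = min(-20, 42). No rescan of other elements needed.
Needs rescan: no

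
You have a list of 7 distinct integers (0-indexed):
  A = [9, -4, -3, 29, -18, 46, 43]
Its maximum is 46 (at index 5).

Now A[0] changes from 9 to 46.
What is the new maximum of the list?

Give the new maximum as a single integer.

Old max = 46 (at index 5)
Change: A[0] 9 -> 46
Changed element was NOT the old max.
  New max = max(old_max, new_val) = max(46, 46) = 46

Answer: 46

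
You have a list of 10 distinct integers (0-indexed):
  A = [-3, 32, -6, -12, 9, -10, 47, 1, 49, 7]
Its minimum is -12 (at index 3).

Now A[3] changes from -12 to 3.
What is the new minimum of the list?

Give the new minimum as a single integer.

Old min = -12 (at index 3)
Change: A[3] -12 -> 3
Changed element WAS the min. Need to check: is 3 still <= all others?
  Min of remaining elements: -10
  New min = min(3, -10) = -10

Answer: -10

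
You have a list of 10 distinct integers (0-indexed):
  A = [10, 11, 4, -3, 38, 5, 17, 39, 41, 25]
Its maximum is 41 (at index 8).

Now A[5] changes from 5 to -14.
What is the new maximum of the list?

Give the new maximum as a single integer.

Answer: 41

Derivation:
Old max = 41 (at index 8)
Change: A[5] 5 -> -14
Changed element was NOT the old max.
  New max = max(old_max, new_val) = max(41, -14) = 41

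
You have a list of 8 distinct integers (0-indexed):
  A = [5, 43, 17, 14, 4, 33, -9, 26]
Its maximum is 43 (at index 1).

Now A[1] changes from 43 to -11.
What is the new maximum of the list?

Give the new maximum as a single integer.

Answer: 33

Derivation:
Old max = 43 (at index 1)
Change: A[1] 43 -> -11
Changed element WAS the max -> may need rescan.
  Max of remaining elements: 33
  New max = max(-11, 33) = 33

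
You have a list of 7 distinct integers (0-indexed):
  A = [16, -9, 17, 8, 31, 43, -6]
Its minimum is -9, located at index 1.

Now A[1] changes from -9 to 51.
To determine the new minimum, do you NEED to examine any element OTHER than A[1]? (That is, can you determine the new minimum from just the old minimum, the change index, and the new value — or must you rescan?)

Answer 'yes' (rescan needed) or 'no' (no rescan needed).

Old min = -9 at index 1
Change at index 1: -9 -> 51
Index 1 WAS the min and new value 51 > old min -9. Must rescan other elements to find the new min.
Needs rescan: yes

Answer: yes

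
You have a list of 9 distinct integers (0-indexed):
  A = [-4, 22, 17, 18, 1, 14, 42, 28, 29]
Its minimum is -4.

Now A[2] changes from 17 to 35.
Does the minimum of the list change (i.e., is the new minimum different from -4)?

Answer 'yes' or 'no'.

Old min = -4
Change: A[2] 17 -> 35
Changed element was NOT the min; min changes only if 35 < -4.
New min = -4; changed? no

Answer: no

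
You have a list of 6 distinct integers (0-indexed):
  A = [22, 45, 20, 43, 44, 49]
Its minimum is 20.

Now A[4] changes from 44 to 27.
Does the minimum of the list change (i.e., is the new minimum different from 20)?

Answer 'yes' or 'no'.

Answer: no

Derivation:
Old min = 20
Change: A[4] 44 -> 27
Changed element was NOT the min; min changes only if 27 < 20.
New min = 20; changed? no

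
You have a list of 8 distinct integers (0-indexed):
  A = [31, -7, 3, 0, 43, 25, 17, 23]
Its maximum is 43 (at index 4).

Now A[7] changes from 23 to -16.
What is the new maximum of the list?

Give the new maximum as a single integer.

Old max = 43 (at index 4)
Change: A[7] 23 -> -16
Changed element was NOT the old max.
  New max = max(old_max, new_val) = max(43, -16) = 43

Answer: 43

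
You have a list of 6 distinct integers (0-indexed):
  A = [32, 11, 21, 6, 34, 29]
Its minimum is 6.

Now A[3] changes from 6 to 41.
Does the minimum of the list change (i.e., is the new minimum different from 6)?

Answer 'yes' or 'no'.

Answer: yes

Derivation:
Old min = 6
Change: A[3] 6 -> 41
Changed element was the min; new min must be rechecked.
New min = 11; changed? yes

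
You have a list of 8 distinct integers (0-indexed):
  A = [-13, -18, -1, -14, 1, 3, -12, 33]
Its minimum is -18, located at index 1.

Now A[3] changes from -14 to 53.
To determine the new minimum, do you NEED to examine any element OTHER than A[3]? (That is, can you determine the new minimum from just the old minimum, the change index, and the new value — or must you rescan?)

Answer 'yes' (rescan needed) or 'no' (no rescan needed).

Old min = -18 at index 1
Change at index 3: -14 -> 53
Index 3 was NOT the min. New min = min(-18, 53). No rescan of other elements needed.
Needs rescan: no

Answer: no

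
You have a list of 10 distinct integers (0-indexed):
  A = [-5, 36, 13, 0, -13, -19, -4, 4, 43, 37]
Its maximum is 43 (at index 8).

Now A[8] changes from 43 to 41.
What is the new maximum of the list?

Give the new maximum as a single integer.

Answer: 41

Derivation:
Old max = 43 (at index 8)
Change: A[8] 43 -> 41
Changed element WAS the max -> may need rescan.
  Max of remaining elements: 37
  New max = max(41, 37) = 41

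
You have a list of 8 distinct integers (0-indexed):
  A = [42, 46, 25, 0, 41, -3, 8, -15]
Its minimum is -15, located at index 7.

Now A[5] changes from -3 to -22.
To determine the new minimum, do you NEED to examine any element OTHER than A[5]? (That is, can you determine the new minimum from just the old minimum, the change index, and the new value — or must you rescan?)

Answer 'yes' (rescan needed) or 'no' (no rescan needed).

Old min = -15 at index 7
Change at index 5: -3 -> -22
Index 5 was NOT the min. New min = min(-15, -22). No rescan of other elements needed.
Needs rescan: no

Answer: no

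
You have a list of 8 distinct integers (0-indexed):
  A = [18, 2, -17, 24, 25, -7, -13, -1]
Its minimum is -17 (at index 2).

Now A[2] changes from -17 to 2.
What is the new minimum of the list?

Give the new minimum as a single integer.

Answer: -13

Derivation:
Old min = -17 (at index 2)
Change: A[2] -17 -> 2
Changed element WAS the min. Need to check: is 2 still <= all others?
  Min of remaining elements: -13
  New min = min(2, -13) = -13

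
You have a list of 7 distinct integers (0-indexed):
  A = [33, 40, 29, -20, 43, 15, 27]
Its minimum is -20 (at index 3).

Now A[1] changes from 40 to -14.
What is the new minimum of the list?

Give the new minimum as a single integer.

Answer: -20

Derivation:
Old min = -20 (at index 3)
Change: A[1] 40 -> -14
Changed element was NOT the old min.
  New min = min(old_min, new_val) = min(-20, -14) = -20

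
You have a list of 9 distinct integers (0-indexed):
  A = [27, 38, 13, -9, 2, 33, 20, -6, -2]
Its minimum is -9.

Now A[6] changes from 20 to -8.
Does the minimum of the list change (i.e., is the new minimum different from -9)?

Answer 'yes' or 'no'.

Answer: no

Derivation:
Old min = -9
Change: A[6] 20 -> -8
Changed element was NOT the min; min changes only if -8 < -9.
New min = -9; changed? no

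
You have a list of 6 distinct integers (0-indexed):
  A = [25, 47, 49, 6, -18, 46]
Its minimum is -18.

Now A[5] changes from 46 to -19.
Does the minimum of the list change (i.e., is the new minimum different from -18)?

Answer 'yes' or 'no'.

Old min = -18
Change: A[5] 46 -> -19
Changed element was NOT the min; min changes only if -19 < -18.
New min = -19; changed? yes

Answer: yes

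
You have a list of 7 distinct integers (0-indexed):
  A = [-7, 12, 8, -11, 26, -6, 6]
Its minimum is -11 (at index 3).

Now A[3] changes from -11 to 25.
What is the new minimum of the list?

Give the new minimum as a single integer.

Old min = -11 (at index 3)
Change: A[3] -11 -> 25
Changed element WAS the min. Need to check: is 25 still <= all others?
  Min of remaining elements: -7
  New min = min(25, -7) = -7

Answer: -7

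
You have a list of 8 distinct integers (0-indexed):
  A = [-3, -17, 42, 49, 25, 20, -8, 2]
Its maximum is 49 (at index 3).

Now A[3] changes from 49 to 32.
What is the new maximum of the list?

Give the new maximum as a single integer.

Answer: 42

Derivation:
Old max = 49 (at index 3)
Change: A[3] 49 -> 32
Changed element WAS the max -> may need rescan.
  Max of remaining elements: 42
  New max = max(32, 42) = 42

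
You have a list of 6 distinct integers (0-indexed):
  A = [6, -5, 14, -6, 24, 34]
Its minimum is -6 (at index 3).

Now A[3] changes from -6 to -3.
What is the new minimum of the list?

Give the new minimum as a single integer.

Answer: -5

Derivation:
Old min = -6 (at index 3)
Change: A[3] -6 -> -3
Changed element WAS the min. Need to check: is -3 still <= all others?
  Min of remaining elements: -5
  New min = min(-3, -5) = -5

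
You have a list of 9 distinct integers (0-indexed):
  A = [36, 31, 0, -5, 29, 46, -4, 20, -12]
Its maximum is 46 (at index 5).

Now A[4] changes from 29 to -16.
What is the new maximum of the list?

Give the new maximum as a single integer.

Answer: 46

Derivation:
Old max = 46 (at index 5)
Change: A[4] 29 -> -16
Changed element was NOT the old max.
  New max = max(old_max, new_val) = max(46, -16) = 46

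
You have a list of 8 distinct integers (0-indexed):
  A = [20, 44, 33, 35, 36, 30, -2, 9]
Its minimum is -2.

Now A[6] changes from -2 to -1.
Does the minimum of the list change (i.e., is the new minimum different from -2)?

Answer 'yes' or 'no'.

Answer: yes

Derivation:
Old min = -2
Change: A[6] -2 -> -1
Changed element was the min; new min must be rechecked.
New min = -1; changed? yes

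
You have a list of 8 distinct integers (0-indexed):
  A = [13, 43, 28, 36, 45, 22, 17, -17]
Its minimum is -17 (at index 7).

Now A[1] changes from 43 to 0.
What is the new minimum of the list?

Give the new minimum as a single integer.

Old min = -17 (at index 7)
Change: A[1] 43 -> 0
Changed element was NOT the old min.
  New min = min(old_min, new_val) = min(-17, 0) = -17

Answer: -17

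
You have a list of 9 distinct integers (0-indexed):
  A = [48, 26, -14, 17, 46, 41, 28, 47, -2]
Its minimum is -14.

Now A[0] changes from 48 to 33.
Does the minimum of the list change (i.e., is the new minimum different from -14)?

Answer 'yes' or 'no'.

Answer: no

Derivation:
Old min = -14
Change: A[0] 48 -> 33
Changed element was NOT the min; min changes only if 33 < -14.
New min = -14; changed? no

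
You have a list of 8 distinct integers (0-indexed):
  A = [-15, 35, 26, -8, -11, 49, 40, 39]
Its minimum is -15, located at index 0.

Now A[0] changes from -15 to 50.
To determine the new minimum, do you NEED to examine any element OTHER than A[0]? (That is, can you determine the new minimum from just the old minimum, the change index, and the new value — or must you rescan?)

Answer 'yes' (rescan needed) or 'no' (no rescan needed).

Old min = -15 at index 0
Change at index 0: -15 -> 50
Index 0 WAS the min and new value 50 > old min -15. Must rescan other elements to find the new min.
Needs rescan: yes

Answer: yes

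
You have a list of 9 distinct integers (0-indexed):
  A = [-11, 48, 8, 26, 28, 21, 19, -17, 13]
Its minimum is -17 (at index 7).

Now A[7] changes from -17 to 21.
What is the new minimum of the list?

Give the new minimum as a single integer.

Old min = -17 (at index 7)
Change: A[7] -17 -> 21
Changed element WAS the min. Need to check: is 21 still <= all others?
  Min of remaining elements: -11
  New min = min(21, -11) = -11

Answer: -11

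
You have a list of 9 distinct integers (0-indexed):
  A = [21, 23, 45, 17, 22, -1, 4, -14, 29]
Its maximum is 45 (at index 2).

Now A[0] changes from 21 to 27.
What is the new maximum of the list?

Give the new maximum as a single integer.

Old max = 45 (at index 2)
Change: A[0] 21 -> 27
Changed element was NOT the old max.
  New max = max(old_max, new_val) = max(45, 27) = 45

Answer: 45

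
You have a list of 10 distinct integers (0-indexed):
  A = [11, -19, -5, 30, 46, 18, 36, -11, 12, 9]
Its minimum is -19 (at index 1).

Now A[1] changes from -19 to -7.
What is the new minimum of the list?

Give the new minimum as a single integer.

Old min = -19 (at index 1)
Change: A[1] -19 -> -7
Changed element WAS the min. Need to check: is -7 still <= all others?
  Min of remaining elements: -11
  New min = min(-7, -11) = -11

Answer: -11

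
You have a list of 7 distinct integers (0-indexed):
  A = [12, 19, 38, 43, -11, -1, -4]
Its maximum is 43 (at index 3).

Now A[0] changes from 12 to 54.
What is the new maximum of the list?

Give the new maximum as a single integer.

Old max = 43 (at index 3)
Change: A[0] 12 -> 54
Changed element was NOT the old max.
  New max = max(old_max, new_val) = max(43, 54) = 54

Answer: 54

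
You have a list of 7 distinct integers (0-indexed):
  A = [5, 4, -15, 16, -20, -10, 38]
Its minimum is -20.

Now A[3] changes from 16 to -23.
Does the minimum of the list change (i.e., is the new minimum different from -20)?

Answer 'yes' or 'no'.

Answer: yes

Derivation:
Old min = -20
Change: A[3] 16 -> -23
Changed element was NOT the min; min changes only if -23 < -20.
New min = -23; changed? yes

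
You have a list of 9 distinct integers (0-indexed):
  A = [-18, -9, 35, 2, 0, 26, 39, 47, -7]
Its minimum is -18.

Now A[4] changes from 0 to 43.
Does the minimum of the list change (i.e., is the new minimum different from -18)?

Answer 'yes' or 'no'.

Old min = -18
Change: A[4] 0 -> 43
Changed element was NOT the min; min changes only if 43 < -18.
New min = -18; changed? no

Answer: no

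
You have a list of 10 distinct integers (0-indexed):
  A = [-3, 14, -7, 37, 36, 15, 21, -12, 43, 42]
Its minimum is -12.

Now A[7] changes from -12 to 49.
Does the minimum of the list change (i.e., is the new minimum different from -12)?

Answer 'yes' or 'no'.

Old min = -12
Change: A[7] -12 -> 49
Changed element was the min; new min must be rechecked.
New min = -7; changed? yes

Answer: yes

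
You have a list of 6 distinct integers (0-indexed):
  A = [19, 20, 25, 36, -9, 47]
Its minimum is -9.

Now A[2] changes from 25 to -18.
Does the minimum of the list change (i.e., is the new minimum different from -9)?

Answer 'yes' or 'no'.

Answer: yes

Derivation:
Old min = -9
Change: A[2] 25 -> -18
Changed element was NOT the min; min changes only if -18 < -9.
New min = -18; changed? yes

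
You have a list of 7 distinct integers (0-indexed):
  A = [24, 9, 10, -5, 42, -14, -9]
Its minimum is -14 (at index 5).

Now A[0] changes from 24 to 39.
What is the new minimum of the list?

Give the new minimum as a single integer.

Old min = -14 (at index 5)
Change: A[0] 24 -> 39
Changed element was NOT the old min.
  New min = min(old_min, new_val) = min(-14, 39) = -14

Answer: -14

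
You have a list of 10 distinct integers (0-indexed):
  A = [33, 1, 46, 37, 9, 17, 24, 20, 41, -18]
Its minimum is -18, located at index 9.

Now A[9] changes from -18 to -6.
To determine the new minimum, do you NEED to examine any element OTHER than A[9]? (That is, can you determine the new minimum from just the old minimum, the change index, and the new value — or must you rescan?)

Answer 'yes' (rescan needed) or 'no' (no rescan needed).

Answer: yes

Derivation:
Old min = -18 at index 9
Change at index 9: -18 -> -6
Index 9 WAS the min and new value -6 > old min -18. Must rescan other elements to find the new min.
Needs rescan: yes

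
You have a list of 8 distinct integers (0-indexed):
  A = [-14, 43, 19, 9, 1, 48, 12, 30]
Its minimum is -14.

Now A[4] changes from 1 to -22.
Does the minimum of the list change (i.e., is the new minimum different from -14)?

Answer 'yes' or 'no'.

Old min = -14
Change: A[4] 1 -> -22
Changed element was NOT the min; min changes only if -22 < -14.
New min = -22; changed? yes

Answer: yes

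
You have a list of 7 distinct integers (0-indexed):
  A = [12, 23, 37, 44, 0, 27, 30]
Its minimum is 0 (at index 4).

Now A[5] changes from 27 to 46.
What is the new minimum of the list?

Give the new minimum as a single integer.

Old min = 0 (at index 4)
Change: A[5] 27 -> 46
Changed element was NOT the old min.
  New min = min(old_min, new_val) = min(0, 46) = 0

Answer: 0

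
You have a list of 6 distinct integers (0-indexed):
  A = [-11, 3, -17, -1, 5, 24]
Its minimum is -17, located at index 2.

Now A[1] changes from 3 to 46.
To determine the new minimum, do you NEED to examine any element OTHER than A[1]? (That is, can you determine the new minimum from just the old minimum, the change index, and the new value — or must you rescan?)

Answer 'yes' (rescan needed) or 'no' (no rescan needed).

Old min = -17 at index 2
Change at index 1: 3 -> 46
Index 1 was NOT the min. New min = min(-17, 46). No rescan of other elements needed.
Needs rescan: no

Answer: no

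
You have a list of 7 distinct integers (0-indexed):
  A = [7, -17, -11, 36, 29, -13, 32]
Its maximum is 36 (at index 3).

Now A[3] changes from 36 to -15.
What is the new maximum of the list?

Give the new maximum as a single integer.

Answer: 32

Derivation:
Old max = 36 (at index 3)
Change: A[3] 36 -> -15
Changed element WAS the max -> may need rescan.
  Max of remaining elements: 32
  New max = max(-15, 32) = 32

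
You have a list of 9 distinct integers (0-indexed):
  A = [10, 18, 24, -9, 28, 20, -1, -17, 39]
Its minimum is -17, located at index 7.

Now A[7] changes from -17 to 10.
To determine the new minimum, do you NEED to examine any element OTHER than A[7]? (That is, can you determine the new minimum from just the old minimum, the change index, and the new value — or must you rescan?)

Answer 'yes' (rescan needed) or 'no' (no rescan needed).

Answer: yes

Derivation:
Old min = -17 at index 7
Change at index 7: -17 -> 10
Index 7 WAS the min and new value 10 > old min -17. Must rescan other elements to find the new min.
Needs rescan: yes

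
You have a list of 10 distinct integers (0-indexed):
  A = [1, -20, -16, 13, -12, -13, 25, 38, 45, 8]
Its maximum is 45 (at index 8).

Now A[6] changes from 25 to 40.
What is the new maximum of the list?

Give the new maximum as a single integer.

Answer: 45

Derivation:
Old max = 45 (at index 8)
Change: A[6] 25 -> 40
Changed element was NOT the old max.
  New max = max(old_max, new_val) = max(45, 40) = 45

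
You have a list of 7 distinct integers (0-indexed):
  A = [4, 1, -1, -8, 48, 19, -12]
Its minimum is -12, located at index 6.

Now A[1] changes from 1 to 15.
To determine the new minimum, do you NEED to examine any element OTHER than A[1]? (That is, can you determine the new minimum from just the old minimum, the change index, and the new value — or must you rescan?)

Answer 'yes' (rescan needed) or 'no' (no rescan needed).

Answer: no

Derivation:
Old min = -12 at index 6
Change at index 1: 1 -> 15
Index 1 was NOT the min. New min = min(-12, 15). No rescan of other elements needed.
Needs rescan: no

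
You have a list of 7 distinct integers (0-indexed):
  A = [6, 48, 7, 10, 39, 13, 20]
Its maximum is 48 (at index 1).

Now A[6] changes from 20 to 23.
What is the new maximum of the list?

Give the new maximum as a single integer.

Old max = 48 (at index 1)
Change: A[6] 20 -> 23
Changed element was NOT the old max.
  New max = max(old_max, new_val) = max(48, 23) = 48

Answer: 48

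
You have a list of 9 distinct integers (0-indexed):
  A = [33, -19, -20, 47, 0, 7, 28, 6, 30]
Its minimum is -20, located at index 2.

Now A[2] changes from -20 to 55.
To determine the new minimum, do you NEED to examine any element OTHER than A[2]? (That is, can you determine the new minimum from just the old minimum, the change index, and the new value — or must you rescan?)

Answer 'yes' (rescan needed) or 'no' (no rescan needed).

Answer: yes

Derivation:
Old min = -20 at index 2
Change at index 2: -20 -> 55
Index 2 WAS the min and new value 55 > old min -20. Must rescan other elements to find the new min.
Needs rescan: yes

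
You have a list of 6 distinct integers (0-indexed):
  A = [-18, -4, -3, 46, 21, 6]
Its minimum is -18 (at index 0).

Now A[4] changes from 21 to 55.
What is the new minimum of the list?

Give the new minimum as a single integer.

Old min = -18 (at index 0)
Change: A[4] 21 -> 55
Changed element was NOT the old min.
  New min = min(old_min, new_val) = min(-18, 55) = -18

Answer: -18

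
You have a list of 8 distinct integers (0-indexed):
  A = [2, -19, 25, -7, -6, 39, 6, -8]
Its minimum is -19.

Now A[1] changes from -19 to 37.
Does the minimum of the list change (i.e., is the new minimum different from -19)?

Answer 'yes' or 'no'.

Answer: yes

Derivation:
Old min = -19
Change: A[1] -19 -> 37
Changed element was the min; new min must be rechecked.
New min = -8; changed? yes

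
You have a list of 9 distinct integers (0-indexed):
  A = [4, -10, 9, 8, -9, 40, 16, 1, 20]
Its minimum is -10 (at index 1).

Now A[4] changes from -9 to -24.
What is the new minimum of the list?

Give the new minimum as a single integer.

Old min = -10 (at index 1)
Change: A[4] -9 -> -24
Changed element was NOT the old min.
  New min = min(old_min, new_val) = min(-10, -24) = -24

Answer: -24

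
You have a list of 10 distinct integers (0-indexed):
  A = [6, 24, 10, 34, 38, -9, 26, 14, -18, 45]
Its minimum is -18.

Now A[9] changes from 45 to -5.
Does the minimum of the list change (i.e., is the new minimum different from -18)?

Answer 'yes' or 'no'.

Answer: no

Derivation:
Old min = -18
Change: A[9] 45 -> -5
Changed element was NOT the min; min changes only if -5 < -18.
New min = -18; changed? no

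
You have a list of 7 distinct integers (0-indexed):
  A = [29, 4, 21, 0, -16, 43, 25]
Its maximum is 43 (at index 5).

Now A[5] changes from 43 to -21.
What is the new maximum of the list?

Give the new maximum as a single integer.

Answer: 29

Derivation:
Old max = 43 (at index 5)
Change: A[5] 43 -> -21
Changed element WAS the max -> may need rescan.
  Max of remaining elements: 29
  New max = max(-21, 29) = 29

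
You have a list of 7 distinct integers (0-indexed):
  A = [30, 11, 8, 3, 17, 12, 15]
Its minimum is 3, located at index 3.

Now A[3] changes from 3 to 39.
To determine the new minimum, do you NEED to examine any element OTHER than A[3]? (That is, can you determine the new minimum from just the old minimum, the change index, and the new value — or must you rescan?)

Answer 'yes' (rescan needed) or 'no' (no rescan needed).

Old min = 3 at index 3
Change at index 3: 3 -> 39
Index 3 WAS the min and new value 39 > old min 3. Must rescan other elements to find the new min.
Needs rescan: yes

Answer: yes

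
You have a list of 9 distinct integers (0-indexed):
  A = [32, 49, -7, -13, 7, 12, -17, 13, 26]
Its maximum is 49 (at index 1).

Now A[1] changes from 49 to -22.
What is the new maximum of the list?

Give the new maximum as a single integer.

Old max = 49 (at index 1)
Change: A[1] 49 -> -22
Changed element WAS the max -> may need rescan.
  Max of remaining elements: 32
  New max = max(-22, 32) = 32

Answer: 32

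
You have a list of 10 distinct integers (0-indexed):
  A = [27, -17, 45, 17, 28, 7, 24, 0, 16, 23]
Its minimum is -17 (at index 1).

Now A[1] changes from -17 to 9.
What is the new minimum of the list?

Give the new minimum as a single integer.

Old min = -17 (at index 1)
Change: A[1] -17 -> 9
Changed element WAS the min. Need to check: is 9 still <= all others?
  Min of remaining elements: 0
  New min = min(9, 0) = 0

Answer: 0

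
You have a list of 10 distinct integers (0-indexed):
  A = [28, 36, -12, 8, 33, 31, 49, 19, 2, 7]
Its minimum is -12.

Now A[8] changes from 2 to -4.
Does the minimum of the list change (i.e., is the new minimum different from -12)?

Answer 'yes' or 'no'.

Answer: no

Derivation:
Old min = -12
Change: A[8] 2 -> -4
Changed element was NOT the min; min changes only if -4 < -12.
New min = -12; changed? no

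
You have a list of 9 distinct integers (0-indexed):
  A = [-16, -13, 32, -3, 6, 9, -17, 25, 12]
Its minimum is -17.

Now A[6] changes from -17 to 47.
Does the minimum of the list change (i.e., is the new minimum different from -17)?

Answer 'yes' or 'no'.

Answer: yes

Derivation:
Old min = -17
Change: A[6] -17 -> 47
Changed element was the min; new min must be rechecked.
New min = -16; changed? yes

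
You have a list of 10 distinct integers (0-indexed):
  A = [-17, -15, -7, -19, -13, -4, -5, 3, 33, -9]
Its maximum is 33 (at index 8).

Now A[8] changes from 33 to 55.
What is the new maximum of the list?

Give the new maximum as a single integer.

Answer: 55

Derivation:
Old max = 33 (at index 8)
Change: A[8] 33 -> 55
Changed element WAS the max -> may need rescan.
  Max of remaining elements: 3
  New max = max(55, 3) = 55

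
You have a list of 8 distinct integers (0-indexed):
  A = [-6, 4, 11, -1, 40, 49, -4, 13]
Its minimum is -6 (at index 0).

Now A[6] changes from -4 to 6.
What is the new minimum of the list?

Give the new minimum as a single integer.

Old min = -6 (at index 0)
Change: A[6] -4 -> 6
Changed element was NOT the old min.
  New min = min(old_min, new_val) = min(-6, 6) = -6

Answer: -6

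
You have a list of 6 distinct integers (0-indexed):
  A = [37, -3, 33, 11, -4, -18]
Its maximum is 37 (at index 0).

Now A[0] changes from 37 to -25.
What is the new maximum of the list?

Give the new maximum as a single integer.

Old max = 37 (at index 0)
Change: A[0] 37 -> -25
Changed element WAS the max -> may need rescan.
  Max of remaining elements: 33
  New max = max(-25, 33) = 33

Answer: 33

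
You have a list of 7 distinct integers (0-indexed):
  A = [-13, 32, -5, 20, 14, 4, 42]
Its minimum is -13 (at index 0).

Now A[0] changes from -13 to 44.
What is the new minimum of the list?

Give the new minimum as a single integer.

Answer: -5

Derivation:
Old min = -13 (at index 0)
Change: A[0] -13 -> 44
Changed element WAS the min. Need to check: is 44 still <= all others?
  Min of remaining elements: -5
  New min = min(44, -5) = -5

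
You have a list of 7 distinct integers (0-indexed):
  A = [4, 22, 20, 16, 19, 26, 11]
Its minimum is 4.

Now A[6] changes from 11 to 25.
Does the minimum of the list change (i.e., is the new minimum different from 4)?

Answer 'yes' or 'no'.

Old min = 4
Change: A[6] 11 -> 25
Changed element was NOT the min; min changes only if 25 < 4.
New min = 4; changed? no

Answer: no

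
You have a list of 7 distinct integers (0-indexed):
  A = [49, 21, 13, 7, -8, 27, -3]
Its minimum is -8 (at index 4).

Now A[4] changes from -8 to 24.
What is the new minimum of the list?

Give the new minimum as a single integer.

Answer: -3

Derivation:
Old min = -8 (at index 4)
Change: A[4] -8 -> 24
Changed element WAS the min. Need to check: is 24 still <= all others?
  Min of remaining elements: -3
  New min = min(24, -3) = -3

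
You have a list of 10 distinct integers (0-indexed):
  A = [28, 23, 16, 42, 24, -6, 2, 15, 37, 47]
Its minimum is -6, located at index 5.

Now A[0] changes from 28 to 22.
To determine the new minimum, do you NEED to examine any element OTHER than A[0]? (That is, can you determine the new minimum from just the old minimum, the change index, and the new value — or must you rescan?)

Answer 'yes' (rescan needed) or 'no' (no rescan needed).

Old min = -6 at index 5
Change at index 0: 28 -> 22
Index 0 was NOT the min. New min = min(-6, 22). No rescan of other elements needed.
Needs rescan: no

Answer: no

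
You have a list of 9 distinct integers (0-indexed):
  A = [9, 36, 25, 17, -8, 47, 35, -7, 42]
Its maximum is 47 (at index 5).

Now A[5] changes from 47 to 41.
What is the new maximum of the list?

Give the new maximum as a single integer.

Old max = 47 (at index 5)
Change: A[5] 47 -> 41
Changed element WAS the max -> may need rescan.
  Max of remaining elements: 42
  New max = max(41, 42) = 42

Answer: 42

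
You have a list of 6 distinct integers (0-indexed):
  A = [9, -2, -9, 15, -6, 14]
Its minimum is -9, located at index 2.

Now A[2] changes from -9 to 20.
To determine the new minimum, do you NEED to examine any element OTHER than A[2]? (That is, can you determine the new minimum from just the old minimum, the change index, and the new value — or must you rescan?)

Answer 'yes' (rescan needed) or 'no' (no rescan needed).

Old min = -9 at index 2
Change at index 2: -9 -> 20
Index 2 WAS the min and new value 20 > old min -9. Must rescan other elements to find the new min.
Needs rescan: yes

Answer: yes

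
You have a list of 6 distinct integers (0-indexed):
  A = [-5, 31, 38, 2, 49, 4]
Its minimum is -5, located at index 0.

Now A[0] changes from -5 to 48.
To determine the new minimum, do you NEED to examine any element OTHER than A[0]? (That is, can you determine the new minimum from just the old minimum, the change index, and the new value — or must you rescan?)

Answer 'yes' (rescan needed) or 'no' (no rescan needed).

Old min = -5 at index 0
Change at index 0: -5 -> 48
Index 0 WAS the min and new value 48 > old min -5. Must rescan other elements to find the new min.
Needs rescan: yes

Answer: yes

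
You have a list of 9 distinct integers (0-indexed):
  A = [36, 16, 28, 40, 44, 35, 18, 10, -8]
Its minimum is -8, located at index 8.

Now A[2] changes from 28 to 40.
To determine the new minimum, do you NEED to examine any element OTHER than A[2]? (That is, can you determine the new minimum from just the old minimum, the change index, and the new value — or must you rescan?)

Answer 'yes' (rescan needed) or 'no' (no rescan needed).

Old min = -8 at index 8
Change at index 2: 28 -> 40
Index 2 was NOT the min. New min = min(-8, 40). No rescan of other elements needed.
Needs rescan: no

Answer: no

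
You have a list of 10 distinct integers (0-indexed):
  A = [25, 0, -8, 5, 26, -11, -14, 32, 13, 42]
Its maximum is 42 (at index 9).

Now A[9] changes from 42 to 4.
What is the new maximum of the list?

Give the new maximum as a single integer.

Old max = 42 (at index 9)
Change: A[9] 42 -> 4
Changed element WAS the max -> may need rescan.
  Max of remaining elements: 32
  New max = max(4, 32) = 32

Answer: 32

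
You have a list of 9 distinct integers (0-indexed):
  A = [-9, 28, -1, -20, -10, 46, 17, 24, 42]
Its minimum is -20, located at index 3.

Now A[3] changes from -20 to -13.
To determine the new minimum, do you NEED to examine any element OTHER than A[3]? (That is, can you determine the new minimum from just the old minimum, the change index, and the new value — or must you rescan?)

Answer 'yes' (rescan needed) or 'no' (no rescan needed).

Old min = -20 at index 3
Change at index 3: -20 -> -13
Index 3 WAS the min and new value -13 > old min -20. Must rescan other elements to find the new min.
Needs rescan: yes

Answer: yes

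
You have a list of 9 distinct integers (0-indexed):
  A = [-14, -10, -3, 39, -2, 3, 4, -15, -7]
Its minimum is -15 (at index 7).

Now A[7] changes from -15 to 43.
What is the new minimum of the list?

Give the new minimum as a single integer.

Old min = -15 (at index 7)
Change: A[7] -15 -> 43
Changed element WAS the min. Need to check: is 43 still <= all others?
  Min of remaining elements: -14
  New min = min(43, -14) = -14

Answer: -14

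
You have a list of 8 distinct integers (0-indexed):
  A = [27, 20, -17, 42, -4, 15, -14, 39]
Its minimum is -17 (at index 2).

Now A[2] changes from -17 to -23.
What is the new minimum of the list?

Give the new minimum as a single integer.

Answer: -23

Derivation:
Old min = -17 (at index 2)
Change: A[2] -17 -> -23
Changed element WAS the min. Need to check: is -23 still <= all others?
  Min of remaining elements: -14
  New min = min(-23, -14) = -23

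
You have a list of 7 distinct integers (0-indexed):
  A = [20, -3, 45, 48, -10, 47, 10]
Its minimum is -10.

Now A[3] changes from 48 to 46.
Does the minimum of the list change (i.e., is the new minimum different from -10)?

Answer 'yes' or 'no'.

Old min = -10
Change: A[3] 48 -> 46
Changed element was NOT the min; min changes only if 46 < -10.
New min = -10; changed? no

Answer: no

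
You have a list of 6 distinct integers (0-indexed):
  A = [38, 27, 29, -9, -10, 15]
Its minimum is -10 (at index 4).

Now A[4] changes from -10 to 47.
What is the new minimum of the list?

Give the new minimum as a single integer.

Answer: -9

Derivation:
Old min = -10 (at index 4)
Change: A[4] -10 -> 47
Changed element WAS the min. Need to check: is 47 still <= all others?
  Min of remaining elements: -9
  New min = min(47, -9) = -9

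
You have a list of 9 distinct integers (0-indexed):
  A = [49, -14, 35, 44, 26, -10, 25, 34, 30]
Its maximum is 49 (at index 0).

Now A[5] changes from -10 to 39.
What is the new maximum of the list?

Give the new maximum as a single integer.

Answer: 49

Derivation:
Old max = 49 (at index 0)
Change: A[5] -10 -> 39
Changed element was NOT the old max.
  New max = max(old_max, new_val) = max(49, 39) = 49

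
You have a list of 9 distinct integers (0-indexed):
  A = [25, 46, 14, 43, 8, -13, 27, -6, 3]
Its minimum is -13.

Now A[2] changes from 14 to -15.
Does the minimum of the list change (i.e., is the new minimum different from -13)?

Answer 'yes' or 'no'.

Answer: yes

Derivation:
Old min = -13
Change: A[2] 14 -> -15
Changed element was NOT the min; min changes only if -15 < -13.
New min = -15; changed? yes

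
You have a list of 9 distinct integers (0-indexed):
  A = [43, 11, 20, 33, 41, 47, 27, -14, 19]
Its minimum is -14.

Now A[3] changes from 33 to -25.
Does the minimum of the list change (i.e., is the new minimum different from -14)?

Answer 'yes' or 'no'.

Old min = -14
Change: A[3] 33 -> -25
Changed element was NOT the min; min changes only if -25 < -14.
New min = -25; changed? yes

Answer: yes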